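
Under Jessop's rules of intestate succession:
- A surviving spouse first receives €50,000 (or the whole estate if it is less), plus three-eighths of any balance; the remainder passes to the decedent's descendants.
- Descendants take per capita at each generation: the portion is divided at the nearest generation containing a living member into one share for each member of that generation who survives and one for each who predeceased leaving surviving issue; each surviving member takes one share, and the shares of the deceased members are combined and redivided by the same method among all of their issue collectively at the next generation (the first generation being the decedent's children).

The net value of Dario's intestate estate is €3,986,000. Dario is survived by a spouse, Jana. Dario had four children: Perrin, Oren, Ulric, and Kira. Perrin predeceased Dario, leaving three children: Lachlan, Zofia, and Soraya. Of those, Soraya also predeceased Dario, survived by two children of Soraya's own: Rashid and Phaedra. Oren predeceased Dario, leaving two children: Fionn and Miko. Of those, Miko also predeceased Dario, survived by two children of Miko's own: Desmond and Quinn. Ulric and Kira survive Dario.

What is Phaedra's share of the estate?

Phaedra receives €123,000.

Jana first takes €50,000, leaving a balance of €3,936,000. Jana then takes three-eighths of the balance (€1,476,000), for a total of €1,526,000. The remaining €2,460,000 passes to the descendants.
The descendants' portion (€2,460,000) is divided at the children's generation into 4 shares of €615,000. Ulric and Kira each take €615,000. The 2 shares of the deceased (Perrin and Oren) are combined into a pool of €1,230,000.
That pool (€1,230,000) is divided at the grandchildren's generation into 5 shares of €246,000. Lachlan, Zofia, and Fionn each take €246,000. The 2 shares of the deceased (Soraya and Miko) are combined into a pool of €492,000.
That pool (€492,000) is divided at the great-grandchildren's generation equally among Rashid, Phaedra, Desmond, and Quinn: €123,000 each.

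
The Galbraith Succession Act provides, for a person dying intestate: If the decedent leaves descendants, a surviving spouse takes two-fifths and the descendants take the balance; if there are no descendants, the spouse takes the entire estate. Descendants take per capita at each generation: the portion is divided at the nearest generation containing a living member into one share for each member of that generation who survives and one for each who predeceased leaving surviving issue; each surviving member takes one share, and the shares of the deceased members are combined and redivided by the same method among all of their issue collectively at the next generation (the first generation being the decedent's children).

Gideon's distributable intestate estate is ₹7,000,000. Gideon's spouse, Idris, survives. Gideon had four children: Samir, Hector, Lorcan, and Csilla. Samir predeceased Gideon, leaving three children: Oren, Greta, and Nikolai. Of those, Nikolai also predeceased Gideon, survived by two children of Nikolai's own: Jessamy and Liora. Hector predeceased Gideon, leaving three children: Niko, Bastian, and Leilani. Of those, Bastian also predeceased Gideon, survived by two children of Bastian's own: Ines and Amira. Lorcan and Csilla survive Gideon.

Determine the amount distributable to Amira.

Amira receives ₹175,000.

Idris takes two-fifths of ₹7,000,000 = ₹2,800,000. The remaining ₹4,200,000 passes to the descendants.
The descendants' portion (₹4,200,000) is divided at the children's generation into 4 shares of ₹1,050,000. Lorcan and Csilla each take ₹1,050,000. The 2 shares of the deceased (Samir and Hector) are combined into a pool of ₹2,100,000.
That pool (₹2,100,000) is divided at the grandchildren's generation into 6 shares of ₹350,000. Oren, Greta, Niko, and Leilani each take ₹350,000. The 2 shares of the deceased (Nikolai and Bastian) are combined into a pool of ₹700,000.
That pool (₹700,000) is divided at the great-grandchildren's generation equally among Jessamy, Liora, Ines, and Amira: ₹175,000 each.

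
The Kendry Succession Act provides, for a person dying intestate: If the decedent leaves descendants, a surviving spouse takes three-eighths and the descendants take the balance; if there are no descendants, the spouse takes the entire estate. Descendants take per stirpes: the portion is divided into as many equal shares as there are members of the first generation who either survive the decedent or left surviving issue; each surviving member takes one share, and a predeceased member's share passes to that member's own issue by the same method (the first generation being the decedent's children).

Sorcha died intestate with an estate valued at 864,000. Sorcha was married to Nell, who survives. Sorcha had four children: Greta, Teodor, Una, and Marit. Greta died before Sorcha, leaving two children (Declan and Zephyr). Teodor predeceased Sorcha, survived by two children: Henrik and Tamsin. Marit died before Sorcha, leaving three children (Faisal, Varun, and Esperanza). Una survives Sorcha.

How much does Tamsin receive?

Nell takes three-eighths of 864,000 = 324,000. The remaining 540,000 passes to the descendants.
The descendants' portion (540,000) is divided into 4 shares of 135,000: Una takes 135,000; Greta's 135,000 share passes to Greta's issue; Teodor's 135,000 share passes to Teodor's issue; Marit's 135,000 share passes to Marit's issue.
Greta's share (135,000) is divided into 2 shares of 67,500: Declan and Zephyr each take 67,500.
Teodor's share (135,000) is divided into 2 shares of 67,500: Henrik and Tamsin each take 67,500.
Marit's share (135,000) is divided into 3 shares of 45,000: Faisal, Varun, and Esperanza each take 45,000.

Tamsin receives 67,500.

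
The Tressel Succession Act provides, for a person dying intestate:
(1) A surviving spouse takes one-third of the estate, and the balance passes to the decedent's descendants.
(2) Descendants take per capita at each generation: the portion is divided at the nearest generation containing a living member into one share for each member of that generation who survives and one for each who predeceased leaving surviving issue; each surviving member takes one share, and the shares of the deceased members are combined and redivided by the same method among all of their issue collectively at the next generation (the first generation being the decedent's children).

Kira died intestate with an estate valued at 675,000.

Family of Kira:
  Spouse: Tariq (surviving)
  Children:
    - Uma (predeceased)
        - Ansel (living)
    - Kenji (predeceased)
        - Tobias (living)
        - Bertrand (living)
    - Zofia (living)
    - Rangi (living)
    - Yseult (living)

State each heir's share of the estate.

Tariq: 225,000; Ansel: 60,000; Tobias: 60,000; Bertrand: 60,000; Zofia: 90,000; Rangi: 90,000; Yseult: 90,000

Tariq takes one-third of 675,000 = 225,000. The remaining 450,000 passes to the descendants.
The descendants' portion (450,000) is divided at the children's generation into 5 shares of 90,000. Zofia, Rangi, and Yseult each take 90,000. The 2 shares of the deceased (Uma and Kenji) are combined into a pool of 180,000.
That pool (180,000) is divided at the grandchildren's generation equally among Ansel, Tobias, and Bertrand: 60,000 each.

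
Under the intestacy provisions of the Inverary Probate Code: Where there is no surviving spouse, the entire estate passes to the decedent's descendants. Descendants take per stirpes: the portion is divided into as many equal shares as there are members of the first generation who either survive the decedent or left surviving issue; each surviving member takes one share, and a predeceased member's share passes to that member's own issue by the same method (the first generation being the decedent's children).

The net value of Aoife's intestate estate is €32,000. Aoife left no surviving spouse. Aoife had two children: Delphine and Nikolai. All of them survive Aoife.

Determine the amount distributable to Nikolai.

Nikolai receives €16,000.

The entire €32,000 passes to the descendants.
That amount (€32,000) is divided into 2 shares of €16,000: Delphine and Nikolai each take €16,000.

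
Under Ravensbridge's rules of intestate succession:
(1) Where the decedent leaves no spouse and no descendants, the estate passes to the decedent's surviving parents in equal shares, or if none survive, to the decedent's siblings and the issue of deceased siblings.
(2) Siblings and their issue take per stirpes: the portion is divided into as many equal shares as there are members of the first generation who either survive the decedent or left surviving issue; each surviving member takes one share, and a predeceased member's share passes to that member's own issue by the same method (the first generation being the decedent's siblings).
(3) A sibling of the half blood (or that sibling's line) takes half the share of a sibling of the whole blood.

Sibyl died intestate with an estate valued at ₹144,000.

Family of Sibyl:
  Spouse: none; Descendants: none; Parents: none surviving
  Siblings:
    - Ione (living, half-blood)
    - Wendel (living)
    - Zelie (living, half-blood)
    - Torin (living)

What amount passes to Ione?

Ione receives ₹24,000.

The entire ₹144,000 passes to the siblings and their issue.
Counting each half-blood sibling's line as half a unit, there are 3 units in ₹144,000, so one unit is ₹48,000. Whole-blood lines (Wendel and Torin) take ₹48,000 each; half-blood lines (Ione and Zelie) take ₹24,000 each.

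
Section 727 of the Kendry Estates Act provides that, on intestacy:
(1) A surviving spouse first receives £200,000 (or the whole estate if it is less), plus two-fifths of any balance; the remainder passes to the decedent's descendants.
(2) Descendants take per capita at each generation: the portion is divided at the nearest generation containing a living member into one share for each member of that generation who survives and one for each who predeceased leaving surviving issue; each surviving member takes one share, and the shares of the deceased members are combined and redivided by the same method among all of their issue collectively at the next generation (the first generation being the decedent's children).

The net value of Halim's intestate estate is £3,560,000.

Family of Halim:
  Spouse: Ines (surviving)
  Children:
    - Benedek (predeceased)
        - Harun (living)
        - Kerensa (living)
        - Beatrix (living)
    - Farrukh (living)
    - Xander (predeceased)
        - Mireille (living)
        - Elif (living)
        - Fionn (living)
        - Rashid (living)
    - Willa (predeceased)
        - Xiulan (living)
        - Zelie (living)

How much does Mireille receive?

Mireille receives £168,000.

Ines first takes £200,000, leaving a balance of £3,360,000. Ines then takes two-fifths of the balance (£1,344,000), for a total of £1,544,000. The remaining £2,016,000 passes to the descendants.
The descendants' portion (£2,016,000) is divided at the children's generation into 4 shares of £504,000. Farrukh takes £504,000. The 3 shares of the deceased (Benedek, Xander, and Willa) are combined into a pool of £1,512,000.
That pool (£1,512,000) is divided at the grandchildren's generation equally among Harun, Kerensa, Beatrix, Mireille, Elif, Fionn, Rashid, Xiulan, and Zelie: £168,000 each.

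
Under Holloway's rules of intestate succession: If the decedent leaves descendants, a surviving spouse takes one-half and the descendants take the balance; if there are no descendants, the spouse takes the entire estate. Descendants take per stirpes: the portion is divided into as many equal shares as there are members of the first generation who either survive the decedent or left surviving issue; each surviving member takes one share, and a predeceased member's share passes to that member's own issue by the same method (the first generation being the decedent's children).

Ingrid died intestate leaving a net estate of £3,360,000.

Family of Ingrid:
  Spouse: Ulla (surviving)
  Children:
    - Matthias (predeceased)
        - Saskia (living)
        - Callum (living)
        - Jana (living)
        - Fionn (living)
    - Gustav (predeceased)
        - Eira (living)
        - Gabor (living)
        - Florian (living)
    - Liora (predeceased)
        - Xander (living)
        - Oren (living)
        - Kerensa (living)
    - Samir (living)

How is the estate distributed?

Ulla takes one-half of £3,360,000 = £1,680,000. The remaining £1,680,000 passes to the descendants.
The descendants' portion (£1,680,000) is divided into 4 shares of £420,000: Samir takes £420,000; Matthias's £420,000 share passes to Matthias's issue; Gustav's £420,000 share passes to Gustav's issue; Liora's £420,000 share passes to Liora's issue.
Matthias's share (£420,000) is divided into 4 shares of £105,000: Saskia, Callum, Jana, and Fionn each take £105,000.
Gustav's share (£420,000) is divided into 3 shares of £140,000: Eira, Gabor, and Florian each take £140,000.
Liora's share (£420,000) is divided into 3 shares of £140,000: Xander, Oren, and Kerensa each take £140,000.

Ulla: £1,680,000; Saskia: £105,000; Callum: £105,000; Jana: £105,000; Fionn: £105,000; Eira: £140,000; Gabor: £140,000; Florian: £140,000; Xander: £140,000; Oren: £140,000; Kerensa: £140,000; Samir: £420,000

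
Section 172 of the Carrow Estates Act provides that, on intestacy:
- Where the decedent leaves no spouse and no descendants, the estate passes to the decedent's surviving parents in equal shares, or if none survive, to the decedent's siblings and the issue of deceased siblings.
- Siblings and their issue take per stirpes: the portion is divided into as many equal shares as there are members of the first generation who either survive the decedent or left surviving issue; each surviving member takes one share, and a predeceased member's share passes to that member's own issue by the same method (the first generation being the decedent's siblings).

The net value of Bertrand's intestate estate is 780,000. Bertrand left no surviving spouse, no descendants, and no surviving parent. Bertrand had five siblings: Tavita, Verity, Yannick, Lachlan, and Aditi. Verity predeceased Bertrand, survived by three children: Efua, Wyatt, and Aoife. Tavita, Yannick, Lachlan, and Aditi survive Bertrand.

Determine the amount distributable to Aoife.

The entire 780,000 passes to the siblings and their issue.
That amount (780,000) is divided into 5 shares of 156,000: Tavita, Yannick, Lachlan, and Aditi each take 156,000; Verity's 156,000 share passes to Verity's issue.
Verity's share (156,000) is divided into 3 shares of 52,000: Efua, Wyatt, and Aoife each take 52,000.

Aoife receives 52,000.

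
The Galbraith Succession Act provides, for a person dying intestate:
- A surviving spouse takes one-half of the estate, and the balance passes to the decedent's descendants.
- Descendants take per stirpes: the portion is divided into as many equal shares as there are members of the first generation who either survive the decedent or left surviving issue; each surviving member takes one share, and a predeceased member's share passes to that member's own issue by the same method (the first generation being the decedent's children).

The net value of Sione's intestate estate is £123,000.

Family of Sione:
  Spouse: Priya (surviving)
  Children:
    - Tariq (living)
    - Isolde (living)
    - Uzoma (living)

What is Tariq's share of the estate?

Tariq receives £20,500.

Priya takes one-half of £123,000 = £61,500. The remaining £61,500 passes to the descendants.
The descendants' portion (£61,500) is divided into 3 shares of £20,500: Tariq, Isolde, and Uzoma each take £20,500.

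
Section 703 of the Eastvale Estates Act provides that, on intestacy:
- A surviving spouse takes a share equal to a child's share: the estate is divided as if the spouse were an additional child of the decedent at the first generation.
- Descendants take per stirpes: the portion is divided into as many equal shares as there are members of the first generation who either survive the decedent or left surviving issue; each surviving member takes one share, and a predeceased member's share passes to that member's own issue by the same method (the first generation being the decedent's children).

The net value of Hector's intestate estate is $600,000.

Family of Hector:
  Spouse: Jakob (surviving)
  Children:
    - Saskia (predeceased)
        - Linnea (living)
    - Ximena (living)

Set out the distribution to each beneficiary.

Jakob: $200,000; Linnea: $200,000; Ximena: $200,000

The spouse counts as an additional share at the children's level, so there are 3 primary shares of $200,000. Jakob takes one such share ($200,000).
The children's combined portion ($400,000) is divided into 2 shares of $200,000: Ximena takes $200,000; Saskia's $200,000 share passes to Saskia's issue.
Saskia's share ($200,000) passes entirely to Linnea.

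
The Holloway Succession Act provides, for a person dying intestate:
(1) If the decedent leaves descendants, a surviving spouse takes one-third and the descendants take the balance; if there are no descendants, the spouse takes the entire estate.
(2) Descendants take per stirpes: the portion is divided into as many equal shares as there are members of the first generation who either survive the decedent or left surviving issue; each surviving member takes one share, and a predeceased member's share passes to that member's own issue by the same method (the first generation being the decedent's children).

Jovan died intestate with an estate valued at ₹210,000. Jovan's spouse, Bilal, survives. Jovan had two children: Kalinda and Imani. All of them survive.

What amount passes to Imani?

Bilal takes one-third of ₹210,000 = ₹70,000. The remaining ₹140,000 passes to the descendants.
The descendants' portion (₹140,000) is divided into 2 shares of ₹70,000: Kalinda and Imani each take ₹70,000.

Imani receives ₹70,000.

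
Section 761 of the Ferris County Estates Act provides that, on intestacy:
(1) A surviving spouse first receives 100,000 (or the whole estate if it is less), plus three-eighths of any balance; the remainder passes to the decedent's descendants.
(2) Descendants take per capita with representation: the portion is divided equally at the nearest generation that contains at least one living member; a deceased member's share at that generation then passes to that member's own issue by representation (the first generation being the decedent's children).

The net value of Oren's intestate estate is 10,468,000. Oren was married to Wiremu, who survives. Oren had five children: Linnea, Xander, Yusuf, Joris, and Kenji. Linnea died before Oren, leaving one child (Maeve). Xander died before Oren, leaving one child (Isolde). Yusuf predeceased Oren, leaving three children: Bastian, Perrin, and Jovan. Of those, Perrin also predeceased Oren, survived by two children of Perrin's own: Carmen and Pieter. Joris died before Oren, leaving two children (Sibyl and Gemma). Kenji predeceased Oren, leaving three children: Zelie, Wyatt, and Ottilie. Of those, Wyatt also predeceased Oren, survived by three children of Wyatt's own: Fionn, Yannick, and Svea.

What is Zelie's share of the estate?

Wiremu first takes 100,000, leaving a balance of 10,368,000. Wiremu then takes three-eighths of the balance (3,888,000), for a total of 3,988,000. The remaining 6,480,000 passes to the descendants.
No child survives, so the initial division is made at the grandchildren's generation.
The descendants' portion (6,480,000) is divided into 10 shares of 648,000: Maeve, Isolde, Bastian, Jovan, Sibyl, Gemma, Zelie, and Ottilie each take 648,000; Perrin's 648,000 share passes to Perrin's issue; Wyatt's 648,000 share passes to Wyatt's issue.
Perrin's share (648,000) is divided into 2 shares of 324,000: Carmen and Pieter each take 324,000.
Wyatt's share (648,000) is divided into 3 shares of 216,000: Fionn, Yannick, and Svea each take 216,000.

Zelie receives 648,000.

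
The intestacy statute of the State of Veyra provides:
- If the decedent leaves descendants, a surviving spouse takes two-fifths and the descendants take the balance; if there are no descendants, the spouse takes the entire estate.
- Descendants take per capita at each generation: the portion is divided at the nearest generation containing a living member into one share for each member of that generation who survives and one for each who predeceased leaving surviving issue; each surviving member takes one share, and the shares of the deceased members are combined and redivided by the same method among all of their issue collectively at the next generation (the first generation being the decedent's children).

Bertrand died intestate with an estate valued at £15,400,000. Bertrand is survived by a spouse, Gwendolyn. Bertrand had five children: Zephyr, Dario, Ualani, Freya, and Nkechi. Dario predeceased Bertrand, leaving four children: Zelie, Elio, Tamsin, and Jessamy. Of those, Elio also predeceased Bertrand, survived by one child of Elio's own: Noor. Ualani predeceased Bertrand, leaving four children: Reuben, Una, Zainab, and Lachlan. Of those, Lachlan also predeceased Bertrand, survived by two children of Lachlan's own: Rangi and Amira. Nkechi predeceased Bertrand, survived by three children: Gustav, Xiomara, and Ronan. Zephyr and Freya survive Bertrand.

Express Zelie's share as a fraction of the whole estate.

Zelie receives 9/275 of the estate.

Gwendolyn takes two-fifths of £15,400,000 = £6,160,000. The remaining £9,240,000 passes to the descendants.
The descendants' portion (£9,240,000) is divided at the children's generation into 5 shares of £1,848,000. Zephyr and Freya each take £1,848,000. The 3 shares of the deceased (Dario, Ualani, and Nkechi) are combined into a pool of £5,544,000.
That pool (£5,544,000) is divided at the grandchildren's generation into 11 shares of £504,000. Zelie, Tamsin, Jessamy, Reuben, Una, Zainab, Gustav, Xiomara, and Ronan each take £504,000. The 2 shares of the deceased (Elio and Lachlan) are combined into a pool of £1,008,000.
That pool (£1,008,000) is divided at the great-grandchildren's generation equally among Noor, Rangi, and Amira: £336,000 each.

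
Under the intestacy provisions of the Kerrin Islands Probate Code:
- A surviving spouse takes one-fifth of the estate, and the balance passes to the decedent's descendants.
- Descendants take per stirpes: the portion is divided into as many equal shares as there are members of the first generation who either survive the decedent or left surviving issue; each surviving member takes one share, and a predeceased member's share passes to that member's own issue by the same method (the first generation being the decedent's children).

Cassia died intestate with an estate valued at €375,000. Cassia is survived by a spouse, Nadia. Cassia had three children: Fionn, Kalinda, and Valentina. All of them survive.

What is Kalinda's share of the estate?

Nadia takes one-fifth of €375,000 = €75,000. The remaining €300,000 passes to the descendants.
The descendants' portion (€300,000) is divided into 3 shares of €100,000: Fionn, Kalinda, and Valentina each take €100,000.

Kalinda receives €100,000.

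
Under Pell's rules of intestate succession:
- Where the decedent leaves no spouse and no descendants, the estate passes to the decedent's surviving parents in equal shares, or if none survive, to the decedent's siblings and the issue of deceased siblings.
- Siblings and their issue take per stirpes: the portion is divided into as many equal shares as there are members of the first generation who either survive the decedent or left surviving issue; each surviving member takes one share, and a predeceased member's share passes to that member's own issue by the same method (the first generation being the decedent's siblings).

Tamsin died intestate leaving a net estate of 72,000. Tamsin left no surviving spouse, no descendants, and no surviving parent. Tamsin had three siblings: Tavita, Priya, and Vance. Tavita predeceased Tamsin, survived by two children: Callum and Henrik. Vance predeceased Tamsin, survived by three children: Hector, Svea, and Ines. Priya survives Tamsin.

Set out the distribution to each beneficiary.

The entire 72,000 passes to the siblings and their issue.
That amount (72,000) is divided into 3 shares of 24,000: Priya takes 24,000; Tavita's 24,000 share passes to Tavita's issue; Vance's 24,000 share passes to Vance's issue.
Tavita's share (24,000) is divided into 2 shares of 12,000: Callum and Henrik each take 12,000.
Vance's share (24,000) is divided into 3 shares of 8,000: Hector, Svea, and Ines each take 8,000.

Callum: 12,000; Henrik: 12,000; Priya: 24,000; Hector: 8,000; Svea: 8,000; Ines: 8,000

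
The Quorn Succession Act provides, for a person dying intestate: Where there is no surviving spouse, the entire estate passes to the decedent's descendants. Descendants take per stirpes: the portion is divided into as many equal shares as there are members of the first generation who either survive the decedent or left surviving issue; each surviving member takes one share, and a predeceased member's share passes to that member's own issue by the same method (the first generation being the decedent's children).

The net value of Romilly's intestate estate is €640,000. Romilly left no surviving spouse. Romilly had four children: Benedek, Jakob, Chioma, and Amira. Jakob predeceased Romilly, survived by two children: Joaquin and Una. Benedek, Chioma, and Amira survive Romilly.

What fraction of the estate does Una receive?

Una receives 1/8 of the estate.

The entire €640,000 passes to the descendants.
That amount (€640,000) is divided into 4 shares of €160,000: Benedek, Chioma, and Amira each take €160,000; Jakob's €160,000 share passes to Jakob's issue.
Jakob's share (€160,000) is divided into 2 shares of €80,000: Joaquin and Una each take €80,000.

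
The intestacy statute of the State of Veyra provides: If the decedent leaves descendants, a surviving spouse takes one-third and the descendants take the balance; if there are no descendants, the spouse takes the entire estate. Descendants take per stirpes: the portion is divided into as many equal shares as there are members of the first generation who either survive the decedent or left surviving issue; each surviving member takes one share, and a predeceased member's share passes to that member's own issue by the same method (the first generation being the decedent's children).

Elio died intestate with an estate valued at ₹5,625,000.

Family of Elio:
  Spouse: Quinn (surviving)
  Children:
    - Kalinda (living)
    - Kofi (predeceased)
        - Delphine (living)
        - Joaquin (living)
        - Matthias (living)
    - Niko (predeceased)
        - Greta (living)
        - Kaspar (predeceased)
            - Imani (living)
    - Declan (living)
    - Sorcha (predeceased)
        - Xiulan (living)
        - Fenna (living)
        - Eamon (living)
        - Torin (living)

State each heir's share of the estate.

Quinn: ₹1,875,000; Kalinda: ₹750,000; Delphine: ₹250,000; Joaquin: ₹250,000; Matthias: ₹250,000; Greta: ₹375,000; Imani: ₹375,000; Declan: ₹750,000; Xiulan: ₹187,500; Fenna: ₹187,500; Eamon: ₹187,500; Torin: ₹187,500

Quinn takes one-third of ₹5,625,000 = ₹1,875,000. The remaining ₹3,750,000 passes to the descendants.
The descendants' portion (₹3,750,000) is divided into 5 shares of ₹750,000: Kalinda and Declan each take ₹750,000; Kofi's ₹750,000 share passes to Kofi's issue; Niko's ₹750,000 share passes to Niko's issue; Sorcha's ₹750,000 share passes to Sorcha's issue.
Kofi's share (₹750,000) is divided into 3 shares of ₹250,000: Delphine, Joaquin, and Matthias each take ₹250,000.
Niko's share (₹750,000) is divided into 2 shares of ₹375,000: Greta takes ₹375,000; Kaspar's ₹375,000 share passes to Kaspar's issue.
Kaspar's share (₹375,000) passes entirely to Imani.
Sorcha's share (₹750,000) is divided into 4 shares of ₹187,500: Xiulan, Fenna, Eamon, and Torin each take ₹187,500.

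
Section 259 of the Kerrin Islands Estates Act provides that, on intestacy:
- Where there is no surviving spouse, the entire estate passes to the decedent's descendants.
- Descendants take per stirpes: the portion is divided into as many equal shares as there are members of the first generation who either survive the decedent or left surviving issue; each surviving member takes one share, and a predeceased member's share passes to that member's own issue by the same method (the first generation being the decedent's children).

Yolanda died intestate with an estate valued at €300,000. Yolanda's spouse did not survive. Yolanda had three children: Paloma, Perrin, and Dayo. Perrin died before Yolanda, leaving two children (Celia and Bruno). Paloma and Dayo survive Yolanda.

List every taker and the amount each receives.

The entire €300,000 passes to the descendants.
That amount (€300,000) is divided into 3 shares of €100,000: Paloma and Dayo each take €100,000; Perrin's €100,000 share passes to Perrin's issue.
Perrin's share (€100,000) is divided into 2 shares of €50,000: Celia and Bruno each take €50,000.

Paloma: €100,000; Celia: €50,000; Bruno: €50,000; Dayo: €100,000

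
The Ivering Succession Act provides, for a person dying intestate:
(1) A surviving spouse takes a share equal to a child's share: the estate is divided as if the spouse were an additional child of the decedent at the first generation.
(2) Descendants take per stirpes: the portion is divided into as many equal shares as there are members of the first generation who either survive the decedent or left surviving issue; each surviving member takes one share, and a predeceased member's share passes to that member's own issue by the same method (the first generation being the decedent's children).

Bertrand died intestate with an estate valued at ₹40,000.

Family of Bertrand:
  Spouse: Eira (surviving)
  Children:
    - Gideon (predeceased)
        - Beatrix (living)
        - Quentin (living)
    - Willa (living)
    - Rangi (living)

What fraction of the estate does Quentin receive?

The spouse counts as an additional share at the children's level, so there are 4 primary shares of ₹10,000. Eira takes one such share (₹10,000).
The children's combined portion (₹30,000) is divided into 3 shares of ₹10,000: Willa and Rangi each take ₹10,000; Gideon's ₹10,000 share passes to Gideon's issue.
Gideon's share (₹10,000) is divided into 2 shares of ₹5,000: Beatrix and Quentin each take ₹5,000.

Quentin receives 1/8 of the estate.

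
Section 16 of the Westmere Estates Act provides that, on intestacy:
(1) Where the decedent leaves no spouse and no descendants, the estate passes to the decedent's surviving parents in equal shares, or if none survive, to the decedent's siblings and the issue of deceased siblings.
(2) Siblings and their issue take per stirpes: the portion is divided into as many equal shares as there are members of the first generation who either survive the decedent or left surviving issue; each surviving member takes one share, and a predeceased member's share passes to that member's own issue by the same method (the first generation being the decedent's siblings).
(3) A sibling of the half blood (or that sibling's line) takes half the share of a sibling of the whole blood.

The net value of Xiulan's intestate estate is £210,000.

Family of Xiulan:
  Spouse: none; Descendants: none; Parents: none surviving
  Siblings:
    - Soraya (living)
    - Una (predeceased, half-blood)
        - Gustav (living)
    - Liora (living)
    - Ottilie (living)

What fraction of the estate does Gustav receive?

The entire £210,000 passes to the siblings and their issue.
Counting each half-blood sibling's line as half a unit, there are 7/2 units in £210,000, so one unit is £60,000. Whole-blood lines (Soraya, Liora, and Ottilie) take £60,000 each; half-blood lines (Una) take £30,000 each.
Una's share (£30,000) passes entirely to Gustav.

Gustav receives 1/7 of the estate.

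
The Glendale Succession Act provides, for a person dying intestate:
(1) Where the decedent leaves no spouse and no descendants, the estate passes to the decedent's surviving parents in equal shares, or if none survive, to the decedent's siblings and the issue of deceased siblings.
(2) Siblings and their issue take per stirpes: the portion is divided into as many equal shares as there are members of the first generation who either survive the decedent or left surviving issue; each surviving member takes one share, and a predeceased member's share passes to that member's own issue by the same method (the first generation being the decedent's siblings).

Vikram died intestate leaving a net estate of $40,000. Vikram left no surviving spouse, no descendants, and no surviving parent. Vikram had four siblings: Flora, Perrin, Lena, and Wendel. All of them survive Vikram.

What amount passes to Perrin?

Perrin receives $10,000.

The entire $40,000 passes to the siblings and their issue.
That amount ($40,000) is divided into 4 shares of $10,000: Flora, Perrin, Lena, and Wendel each take $10,000.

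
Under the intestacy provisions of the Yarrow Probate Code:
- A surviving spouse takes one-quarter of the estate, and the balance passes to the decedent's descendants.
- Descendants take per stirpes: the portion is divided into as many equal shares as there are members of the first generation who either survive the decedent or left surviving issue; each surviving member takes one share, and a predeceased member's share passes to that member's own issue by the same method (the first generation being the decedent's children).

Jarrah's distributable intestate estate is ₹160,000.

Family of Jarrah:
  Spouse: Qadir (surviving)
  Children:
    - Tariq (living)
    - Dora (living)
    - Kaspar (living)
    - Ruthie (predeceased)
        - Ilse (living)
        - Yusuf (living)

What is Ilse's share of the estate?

Qadir takes one-quarter of ₹160,000 = ₹40,000. The remaining ₹120,000 passes to the descendants.
The descendants' portion (₹120,000) is divided into 4 shares of ₹30,000: Tariq, Dora, and Kaspar each take ₹30,000; Ruthie's ₹30,000 share passes to Ruthie's issue.
Ruthie's share (₹30,000) is divided into 2 shares of ₹15,000: Ilse and Yusuf each take ₹15,000.

Ilse receives ₹15,000.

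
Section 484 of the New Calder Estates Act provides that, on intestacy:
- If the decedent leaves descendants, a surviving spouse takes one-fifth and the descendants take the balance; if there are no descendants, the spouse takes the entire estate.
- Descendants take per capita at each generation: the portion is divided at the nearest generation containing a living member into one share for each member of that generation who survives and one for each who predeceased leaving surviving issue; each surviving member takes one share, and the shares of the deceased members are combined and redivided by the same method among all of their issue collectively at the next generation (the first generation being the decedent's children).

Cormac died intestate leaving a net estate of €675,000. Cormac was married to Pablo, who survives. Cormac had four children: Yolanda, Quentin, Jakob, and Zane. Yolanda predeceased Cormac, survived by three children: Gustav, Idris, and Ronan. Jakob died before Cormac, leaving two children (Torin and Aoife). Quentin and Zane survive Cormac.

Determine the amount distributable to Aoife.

Aoife receives €54,000.

Pablo takes one-fifth of €675,000 = €135,000. The remaining €540,000 passes to the descendants.
The descendants' portion (€540,000) is divided at the children's generation into 4 shares of €135,000. Quentin and Zane each take €135,000. The 2 shares of the deceased (Yolanda and Jakob) are combined into a pool of €270,000.
That pool (€270,000) is divided at the grandchildren's generation equally among Gustav, Idris, Ronan, Torin, and Aoife: €54,000 each.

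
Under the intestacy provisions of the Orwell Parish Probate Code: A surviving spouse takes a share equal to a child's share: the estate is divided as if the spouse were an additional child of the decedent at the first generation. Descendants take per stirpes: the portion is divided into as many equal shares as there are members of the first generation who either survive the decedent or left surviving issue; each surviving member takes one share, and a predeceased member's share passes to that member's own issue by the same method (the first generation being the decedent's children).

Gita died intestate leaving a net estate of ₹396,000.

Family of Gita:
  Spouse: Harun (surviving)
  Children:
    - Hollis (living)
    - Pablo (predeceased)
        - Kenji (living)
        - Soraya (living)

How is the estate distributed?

Harun: ₹132,000; Hollis: ₹132,000; Kenji: ₹66,000; Soraya: ₹66,000

The spouse counts as an additional share at the children's level, so there are 3 primary shares of ₹132,000. Harun takes one such share (₹132,000).
The children's combined portion (₹264,000) is divided into 2 shares of ₹132,000: Hollis takes ₹132,000; Pablo's ₹132,000 share passes to Pablo's issue.
Pablo's share (₹132,000) is divided into 2 shares of ₹66,000: Kenji and Soraya each take ₹66,000.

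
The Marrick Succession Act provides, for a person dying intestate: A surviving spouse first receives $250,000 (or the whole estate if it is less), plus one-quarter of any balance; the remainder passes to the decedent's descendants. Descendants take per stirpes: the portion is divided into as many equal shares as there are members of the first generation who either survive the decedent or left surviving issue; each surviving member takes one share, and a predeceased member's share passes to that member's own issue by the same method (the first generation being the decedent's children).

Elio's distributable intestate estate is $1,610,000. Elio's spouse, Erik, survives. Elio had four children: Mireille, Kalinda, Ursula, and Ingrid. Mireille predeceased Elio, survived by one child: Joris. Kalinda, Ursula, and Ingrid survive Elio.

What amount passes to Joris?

Erik first takes $250,000, leaving a balance of $1,360,000. Erik then takes one-quarter of the balance ($340,000), for a total of $590,000. The remaining $1,020,000 passes to the descendants.
The descendants' portion ($1,020,000) is divided into 4 shares of $255,000: Kalinda, Ursula, and Ingrid each take $255,000; Mireille's $255,000 share passes to Mireille's issue.
Mireille's share ($255,000) passes entirely to Joris.

Joris receives $255,000.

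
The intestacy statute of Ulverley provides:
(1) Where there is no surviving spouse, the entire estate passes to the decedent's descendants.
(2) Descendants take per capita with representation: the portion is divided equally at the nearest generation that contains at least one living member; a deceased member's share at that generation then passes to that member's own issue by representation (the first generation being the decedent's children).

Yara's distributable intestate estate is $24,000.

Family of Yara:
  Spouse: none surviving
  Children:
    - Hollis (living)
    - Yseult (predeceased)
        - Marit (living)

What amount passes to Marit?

The entire $24,000 passes to the descendants.
That amount ($24,000) is divided into 2 shares of $12,000: Hollis takes $12,000; Yseult's $12,000 share passes to Yseult's issue.
Yseult's share ($12,000) passes entirely to Marit.

Marit receives $12,000.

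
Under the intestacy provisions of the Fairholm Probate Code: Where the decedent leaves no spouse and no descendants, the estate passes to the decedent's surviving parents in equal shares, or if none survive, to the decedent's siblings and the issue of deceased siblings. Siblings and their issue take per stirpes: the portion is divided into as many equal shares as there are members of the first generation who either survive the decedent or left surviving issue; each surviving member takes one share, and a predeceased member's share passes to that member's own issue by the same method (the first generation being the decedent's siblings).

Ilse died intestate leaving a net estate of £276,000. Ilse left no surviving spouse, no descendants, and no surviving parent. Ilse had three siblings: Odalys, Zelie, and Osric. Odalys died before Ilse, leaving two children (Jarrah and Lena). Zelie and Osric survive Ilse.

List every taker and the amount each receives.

The entire £276,000 passes to the siblings and their issue.
That amount (£276,000) is divided into 3 shares of £92,000: Zelie and Osric each take £92,000; Odalys's £92,000 share passes to Odalys's issue.
Odalys's share (£92,000) is divided into 2 shares of £46,000: Jarrah and Lena each take £46,000.

Jarrah: £46,000; Lena: £46,000; Zelie: £92,000; Osric: £92,000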